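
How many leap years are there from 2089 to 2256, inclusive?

Multiples of 4 in [2089,2256]: 42.
Of those, multiples of 100: 2 (not leap unless ÷400).
Multiples of 400: 0.
Leap years = 42 − 2 + 0 = 40.

40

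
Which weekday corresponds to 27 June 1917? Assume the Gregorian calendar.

Wednesday

Doomsday rule: the anchor day for the 1900s is Wednesday. For year 17: 17÷12 = 1 r 5, and 5÷4 = 1, so 1+5+1 = 7.
Wednesday + 7 ≡ Wednesday — that's 1917's doomsday.
In June the doomsday date is Jun 6.
Jun 27 is 21 days after Jun 6; 21 mod 7 = 0, so Wednesday + 0 = Wednesday.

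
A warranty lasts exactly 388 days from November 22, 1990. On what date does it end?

December 15, 1991

Nov has 30 days: +9 → Dec 1, 1990 (379 left).
Dec has 31 days: +31 → Jan 1, 1991 (348 left).
Jan has 31 days: +31 → Feb 1, 1991 (317 left).
Feb has 28 days: +28 → Mar 1, 1991 (289 left).
Mar has 31 days: +31 → Apr 1, 1991 (258 left).
Apr has 30 days: +30 → May 1, 1991 (228 left).
May has 31 days: +31 → Jun 1, 1991 (197 left).
Jun has 30 days: +30 → Jul 1, 1991 (167 left).
Jul has 31 days: +31 → Aug 1, 1991 (136 left).
Aug has 31 days: +31 → Sep 1, 1991 (105 left).
Sep has 30 days: +30 → Oct 1, 1991 (75 left).
Oct has 31 days: +31 → Nov 1, 1991 (44 left).
Nov has 30 days: +30 → Dec 1, 1991 (14 left).
+14 → Dec 15, 1991.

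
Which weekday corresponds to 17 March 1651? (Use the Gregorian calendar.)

Friday

Doomsday rule: the anchor day for the 1600s is Tuesday. For year 51: 51÷12 = 4 r 3, and 3÷4 = 0, so 4+3+0 = 7.
Tuesday + 7 ≡ Tuesday — that's 1651's doomsday.
In March the doomsday date is Mar 14.
Mar 17 is 3 days after Mar 14; 3 mod 7 = 3, so Tuesday + 3 = Friday.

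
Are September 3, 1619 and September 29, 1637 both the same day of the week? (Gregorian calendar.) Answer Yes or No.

Yes

From Sep 3, 1619 to Sep 29, 1637 is 6601 days.
6601 mod 7 = 0, so they are the same weekday.
(Sep 3, 1619 is a Tuesday; Sep 29, 1637 is a Tuesday.)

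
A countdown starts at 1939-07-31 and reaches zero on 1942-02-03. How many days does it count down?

918

Jul 31, 1939 → Jul 31, 1940: 366 days (Feb 29, 1940 is in that span).
Jul 31, 1940 → Jul 31, 1941: 365 days.
Jul 31, 1941 → Aug 31, 1941: 31 days (July has 31).
Aug 31, 1941 → Sep 30, 1941: 30 days (August has 31).
Sep 30, 1941 → Oct 30, 1941: 30 days (September has 30).
Oct 30, 1941 → Nov 30, 1941: 31 days (October has 31).
Nov 30, 1941 → Dec 30, 1941: 30 days (November has 30).
Dec 30, 1941 → Jan 30, 1942: 31 days (December has 31).
Jan 30, 1942 → Feb 3, 1942: 4 days.
Total: 918 days.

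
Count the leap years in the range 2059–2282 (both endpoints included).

Multiples of 4 in [2059,2282]: 56.
Of those, multiples of 100: 2 (not leap unless ÷400).
Multiples of 400: 0.
Leap years = 56 − 2 + 0 = 54.

54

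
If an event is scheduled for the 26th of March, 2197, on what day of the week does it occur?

Sunday

January 1, 2197 is a Sunday.
Jan 1, 2197 → Feb 1, 2197: 31 days (January has 31).
Feb 1, 2197 → Mar 1, 2197: 28 days (February has 28).
Mar 1, 2197 → Mar 26, 2197: 25 days.
Total: 84 days.
84 mod 7 = 0, so Sunday + 0 = Sunday.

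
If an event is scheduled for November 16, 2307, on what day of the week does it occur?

Saturday

Doomsday rule: the anchor day for the 2300s is Wednesday. For year 07: 7÷12 = 0 r 7, and 7÷4 = 1, so 0+7+1 = 8.
Wednesday + 8 ≡ Thursday — that's 2307's doomsday.
In November the doomsday date is Nov 7.
Nov 16 is 9 days after Nov 7; 9 mod 7 = 2, so Thursday + 2 = Saturday.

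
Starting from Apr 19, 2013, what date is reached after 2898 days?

March 26, 2021

+365 (one year) → Apr 19, 2014 (2533 left).
+365 (one year) → Apr 19, 2015 (2168 left).
+366 (one year; includes Feb 29, 2016) → Apr 19, 2016 (1802 left).
+365 (one year) → Apr 19, 2017 (1437 left).
+365 (one year) → Apr 19, 2018 (1072 left).
+365 (one year) → Apr 19, 2019 (707 left).
+366 (one year; includes Feb 29, 2020) → Apr 19, 2020 (341 left).
Apr has 30 days: +12 → May 1, 2020 (329 left).
May has 31 days: +31 → Jun 1, 2020 (298 left).
Jun has 30 days: +30 → Jul 1, 2020 (268 left).
Jul has 31 days: +31 → Aug 1, 2020 (237 left).
Aug has 31 days: +31 → Sep 1, 2020 (206 left).
Sep has 30 days: +30 → Oct 1, 2020 (176 left).
Oct has 31 days: +31 → Nov 1, 2020 (145 left).
Nov has 30 days: +30 → Dec 1, 2020 (115 left).
Dec has 31 days: +31 → Jan 1, 2021 (84 left).
Jan has 31 days: +31 → Feb 1, 2021 (53 left).
Feb has 28 days: +28 → Mar 1, 2021 (25 left).
+25 → Mar 26, 2021.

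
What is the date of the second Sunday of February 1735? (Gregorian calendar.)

February 13, 1735

February 1, 1735 is a Tuesday.
The first Sunday is therefore February 6 (5 days later).
The second Sunday is 6 + 1×7 = February 13.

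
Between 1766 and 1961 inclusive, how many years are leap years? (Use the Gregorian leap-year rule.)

47

Multiples of 4 in [1766,1961]: 49.
Of those, multiples of 100: 2 (not leap unless ÷400).
Multiples of 400: 0.
Leap years = 49 − 2 + 0 = 47.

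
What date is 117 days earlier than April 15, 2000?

December 20, 1999

−15 → Mar 31, 2000 (end of Mar, 31 days; 102 left).
−31 → Feb 29, 2000 (end of Feb, 29 days; 71 left).
−29 → Jan 31, 2000 (end of Jan, 31 days; 42 left).
−31 → Dec 31, 1999 (end of Dec, 31 days; 11 left).
−11 → Dec 20, 1999.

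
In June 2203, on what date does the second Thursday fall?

June 9, 2203

June 1, 2203 is a Wednesday.
The first Thursday is therefore June 2 (1 days later).
The second Thursday is 2 + 1×7 = June 9.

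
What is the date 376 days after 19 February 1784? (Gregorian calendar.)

Feb has 29 days: +11 → Mar 1, 1784 (365 left).
Mar has 31 days: +31 → Apr 1, 1784 (334 left).
Apr has 30 days: +30 → May 1, 1784 (304 left).
May has 31 days: +31 → Jun 1, 1784 (273 left).
Jun has 30 days: +30 → Jul 1, 1784 (243 left).
Jul has 31 days: +31 → Aug 1, 1784 (212 left).
Aug has 31 days: +31 → Sep 1, 1784 (181 left).
Sep has 30 days: +30 → Oct 1, 1784 (151 left).
Oct has 31 days: +31 → Nov 1, 1784 (120 left).
Nov has 30 days: +30 → Dec 1, 1784 (90 left).
Dec has 31 days: +31 → Jan 1, 1785 (59 left).
Jan has 31 days: +31 → Feb 1, 1785 (28 left).
Feb has 28 days: +28 → Mar 1, 1785 (0 left).

March 1, 1785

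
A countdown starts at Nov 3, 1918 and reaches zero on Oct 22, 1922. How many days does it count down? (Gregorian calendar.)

1449

Nov 3, 1918 → Nov 3, 1919: 365 days.
Nov 3, 1919 → Nov 3, 1920: 366 days (Feb 29, 1920 is in that span).
Nov 3, 1920 → Nov 3, 1921: 365 days.
Nov 3, 1921 → Dec 3, 1921: 30 days (November has 30).
Dec 3, 1921 → Jan 3, 1922: 31 days (December has 31).
Jan 3, 1922 → Feb 3, 1922: 31 days (January has 31).
Feb 3, 1922 → Mar 3, 1922: 28 days (February has 28).
Mar 3, 1922 → Apr 3, 1922: 31 days (March has 31).
Apr 3, 1922 → May 3, 1922: 30 days (April has 30).
May 3, 1922 → Jun 3, 1922: 31 days (May has 31).
Jun 3, 1922 → Jul 3, 1922: 30 days (June has 30).
Jul 3, 1922 → Aug 3, 1922: 31 days (July has 31).
Aug 3, 1922 → Sep 3, 1922: 31 days (August has 31).
Sep 3, 1922 → Oct 3, 1922: 30 days (September has 30).
Oct 3, 1922 → Oct 22, 1922: 19 days.
Total: 1449 days.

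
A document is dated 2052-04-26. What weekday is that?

Friday

Doomsday rule: the anchor day for the 2000s is Tuesday. For year 52: 52÷12 = 4 r 4, and 4÷4 = 1, so 4+4+1 = 9.
Tuesday + 9 ≡ Thursday — that's 2052's doomsday.
In April the doomsday date is Apr 4.
Apr 26 is 22 days after Apr 4; 22 mod 7 = 1, so Thursday + 1 = Friday.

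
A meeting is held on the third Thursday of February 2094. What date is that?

February 18, 2094

February 1, 2094 is a Monday.
The first Thursday is therefore February 4 (3 days later).
The third Thursday is 4 + 2×7 = February 18.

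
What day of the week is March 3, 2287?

Doomsday rule: the anchor day for the 2200s is Friday. For year 87: 87÷12 = 7 r 3, and 3÷4 = 0, so 7+3+0 = 10.
Friday + 10 ≡ Monday — that's 2287's doomsday.
In March the doomsday date is Mar 14.
Mar 3 is 11 days before Mar 14; 11 mod 7 = 4, so Monday − 4 = Thursday.

Thursday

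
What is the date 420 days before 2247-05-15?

March 21, 2246

−365 (one year) → May 15, 2246 (55 left).
−15 → Apr 30, 2246 (end of Apr, 30 days; 40 left).
−30 → Mar 31, 2246 (end of Mar, 31 days; 10 left).
−10 → Mar 21, 2246.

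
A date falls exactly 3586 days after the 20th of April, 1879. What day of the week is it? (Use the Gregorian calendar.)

Apr 20, 1879 is a Sunday.
3586 mod 7 = 2, so 3586 days after a Sunday is Sunday + 2 = Tuesday.

Tuesday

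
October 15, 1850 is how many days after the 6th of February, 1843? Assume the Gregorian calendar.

2808

Feb 6, 1843 → Feb 6, 1844: 365 days.
Feb 6, 1844 → Feb 6, 1845: 366 days (Feb 29, 1844 is in that span).
Feb 6, 1845 → Feb 6, 1846: 365 days.
Feb 6, 1846 → Feb 6, 1847: 365 days.
Feb 6, 1847 → Feb 6, 1848: 365 days.
Feb 6, 1848 → Feb 6, 1849: 366 days (Feb 29, 1848 is in that span).
Feb 6, 1849 → Feb 6, 1850: 365 days.
Feb 6, 1850 → Mar 6, 1850: 28 days (February has 28).
Mar 6, 1850 → Apr 6, 1850: 31 days (March has 31).
Apr 6, 1850 → May 6, 1850: 30 days (April has 30).
May 6, 1850 → Jun 6, 1850: 31 days (May has 31).
Jun 6, 1850 → Jul 6, 1850: 30 days (June has 30).
Jul 6, 1850 → Aug 6, 1850: 31 days (July has 31).
Aug 6, 1850 → Sep 6, 1850: 31 days (August has 31).
Sep 6, 1850 → Oct 6, 1850: 30 days (September has 30).
Oct 6, 1850 → Oct 15, 1850: 9 days.
Total: 2808 days.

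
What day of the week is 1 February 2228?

January 1, 2228 is a Tuesday.
Jan 1, 2228 → Feb 1, 2228: 31 days.
Total: 31 days.
31 mod 7 = 3, so Tuesday + 3 = Friday.

Friday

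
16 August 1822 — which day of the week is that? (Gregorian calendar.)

Doomsday rule: the anchor day for the 1800s is Friday. For year 22: 22÷12 = 1 r 10, and 10÷4 = 2, so 1+10+2 = 13.
Friday + 13 ≡ Thursday — that's 1822's doomsday.
In August the doomsday date is Aug 8.
Aug 16 is 8 days after Aug 8; 8 mod 7 = 1, so Thursday + 1 = Friday.

Friday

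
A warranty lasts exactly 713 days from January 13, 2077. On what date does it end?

+365 (one year) → Jan 13, 2078 (348 left).
Jan has 31 days: +19 → Feb 1, 2078 (329 left).
Feb has 28 days: +28 → Mar 1, 2078 (301 left).
Mar has 31 days: +31 → Apr 1, 2078 (270 left).
Apr has 30 days: +30 → May 1, 2078 (240 left).
May has 31 days: +31 → Jun 1, 2078 (209 left).
Jun has 30 days: +30 → Jul 1, 2078 (179 left).
Jul has 31 days: +31 → Aug 1, 2078 (148 left).
Aug has 31 days: +31 → Sep 1, 2078 (117 left).
Sep has 30 days: +30 → Oct 1, 2078 (87 left).
Oct has 31 days: +31 → Nov 1, 2078 (56 left).
Nov has 30 days: +30 → Dec 1, 2078 (26 left).
+26 → Dec 27, 2078.

December 27, 2078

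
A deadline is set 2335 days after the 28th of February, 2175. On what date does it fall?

+365 (one year) → Feb 28, 2176 (1970 left).
+366 (one year; includes Feb 29, 2176) → Feb 28, 2177 (1604 left).
+365 (one year) → Feb 28, 2178 (1239 left).
+365 (one year) → Feb 28, 2179 (874 left).
+365 (one year) → Feb 28, 2180 (509 left).
+366 (one year; includes Feb 29, 2180) → Feb 28, 2181 (143 left).
Feb has 28 days: +1 → Mar 1, 2181 (142 left).
Mar has 31 days: +31 → Apr 1, 2181 (111 left).
Apr has 30 days: +30 → May 1, 2181 (81 left).
May has 31 days: +31 → Jun 1, 2181 (50 left).
Jun has 30 days: +30 → Jul 1, 2181 (20 left).
+20 → Jul 21, 2181.

July 21, 2181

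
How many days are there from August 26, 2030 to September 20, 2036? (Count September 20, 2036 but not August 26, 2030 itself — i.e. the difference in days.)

2217

Aug 26, 2030 → Aug 26, 2031: 365 days.
Aug 26, 2031 → Aug 26, 2032: 366 days (Feb 29, 2032 is in that span).
Aug 26, 2032 → Aug 26, 2033: 365 days.
Aug 26, 2033 → Aug 26, 2034: 365 days.
Aug 26, 2034 → Aug 26, 2035: 365 days.
Aug 26, 2035 → Sep 26, 2035: 31 days (August has 31).
Sep 26, 2035 → Oct 26, 2035: 30 days (September has 30).
Oct 26, 2035 → Nov 26, 2035: 31 days (October has 31).
Nov 26, 2035 → Dec 26, 2035: 30 days (November has 30).
Dec 26, 2035 → Jan 26, 2036: 31 days (December has 31).
Jan 26, 2036 → Feb 26, 2036: 31 days (January has 31).
Feb 26, 2036 → Mar 26, 2036: 29 days (February has 29).
Mar 26, 2036 → Apr 26, 2036: 31 days (March has 31).
Apr 26, 2036 → May 26, 2036: 30 days (April has 30).
May 26, 2036 → Jun 26, 2036: 31 days (May has 31).
Jun 26, 2036 → Jul 26, 2036: 30 days (June has 30).
Jul 26, 2036 → Aug 26, 2036: 31 days (July has 31).
Aug 26, 2036 → Sep 20, 2036: 25 days.
Total: 2217 days.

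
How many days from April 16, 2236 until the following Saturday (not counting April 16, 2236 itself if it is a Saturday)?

7

Apr 16, 2236 is a Saturday.
From Saturday to the next Saturday is 7 days.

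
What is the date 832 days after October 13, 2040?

+365 (one year) → Oct 13, 2041 (467 left).
+365 (one year) → Oct 13, 2042 (102 left).
Oct has 31 days: +19 → Nov 1, 2042 (83 left).
Nov has 30 days: +30 → Dec 1, 2042 (53 left).
Dec has 31 days: +31 → Jan 1, 2043 (22 left).
+22 → Jan 23, 2043.

January 23, 2043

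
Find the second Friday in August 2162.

August 1, 2162 is a Sunday.
The first Friday is therefore August 6 (5 days later).
The second Friday is 6 + 1×7 = August 13.

August 13, 2162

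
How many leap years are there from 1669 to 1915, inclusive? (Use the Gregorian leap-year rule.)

Multiples of 4 in [1669,1915]: 61.
Of those, multiples of 100: 3 (not leap unless ÷400).
Multiples of 400: 0.
Leap years = 61 − 3 + 0 = 58.

58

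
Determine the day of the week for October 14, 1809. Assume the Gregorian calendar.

January 1, 1809 is a Sunday.
Jan 1, 1809 → Feb 1, 1809: 31 days (January has 31).
Feb 1, 1809 → Mar 1, 1809: 28 days (February has 28).
Mar 1, 1809 → Apr 1, 1809: 31 days (March has 31).
Apr 1, 1809 → May 1, 1809: 30 days (April has 30).
May 1, 1809 → Jun 1, 1809: 31 days (May has 31).
Jun 1, 1809 → Jul 1, 1809: 30 days (June has 30).
Jul 1, 1809 → Aug 1, 1809: 31 days (July has 31).
Aug 1, 1809 → Sep 1, 1809: 31 days (August has 31).
Sep 1, 1809 → Oct 1, 1809: 30 days (September has 30).
Oct 1, 1809 → Oct 14, 1809: 13 days.
Total: 286 days.
286 mod 7 = 6, so Sunday + 6 = Saturday.

Saturday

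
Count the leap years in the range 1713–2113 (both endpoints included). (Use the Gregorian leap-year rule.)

Multiples of 4 in [1713,2113]: 100.
Of those, multiples of 100: 4 (not leap unless ÷400).
Multiples of 400: 1.
Leap years = 100 − 4 + 1 = 97.

97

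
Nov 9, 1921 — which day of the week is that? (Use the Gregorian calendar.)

Doomsday rule: the anchor day for the 1900s is Wednesday. For year 21: 21÷12 = 1 r 9, and 9÷4 = 2, so 1+9+2 = 12.
Wednesday + 12 ≡ Monday — that's 1921's doomsday.
In November the doomsday date is Nov 7.
Nov 9 is 2 days after Nov 7; 2 mod 7 = 2, so Monday + 2 = Wednesday.

Wednesday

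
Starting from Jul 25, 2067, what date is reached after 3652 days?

+366 (one year; includes Feb 29, 2068) → Jul 25, 2068 (3286 left).
+365 (one year) → Jul 25, 2069 (2921 left).
+365 (one year) → Jul 25, 2070 (2556 left).
+365 (one year) → Jul 25, 2071 (2191 left).
+366 (one year; includes Feb 29, 2072) → Jul 25, 2072 (1825 left).
+365 (one year) → Jul 25, 2073 (1460 left).
+365 (one year) → Jul 25, 2074 (1095 left).
+365 (one year) → Jul 25, 2075 (730 left).
+366 (one year; includes Feb 29, 2076) → Jul 25, 2076 (364 left).
Jul has 31 days: +7 → Aug 1, 2076 (357 left).
Aug has 31 days: +31 → Sep 1, 2076 (326 left).
Sep has 30 days: +30 → Oct 1, 2076 (296 left).
Oct has 31 days: +31 → Nov 1, 2076 (265 left).
Nov has 30 days: +30 → Dec 1, 2076 (235 left).
Dec has 31 days: +31 → Jan 1, 2077 (204 left).
Jan has 31 days: +31 → Feb 1, 2077 (173 left).
Feb has 28 days: +28 → Mar 1, 2077 (145 left).
Mar has 31 days: +31 → Apr 1, 2077 (114 left).
Apr has 30 days: +30 → May 1, 2077 (84 left).
May has 31 days: +31 → Jun 1, 2077 (53 left).
Jun has 30 days: +30 → Jul 1, 2077 (23 left).
+23 → Jul 24, 2077.

July 24, 2077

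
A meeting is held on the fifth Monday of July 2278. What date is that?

July 29, 2278

July 1, 2278 is a Monday.
The first Monday is therefore July 1 (same day).
The fifth Monday is 1 + 4×7 = July 29.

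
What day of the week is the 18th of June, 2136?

Monday

Doomsday rule: the anchor day for the 2100s is Sunday. For year 36: 36÷12 = 3 r 0, and 0÷4 = 0, so 3+0+0 = 3.
Sunday + 3 ≡ Wednesday — that's 2136's doomsday.
In June the doomsday date is Jun 6.
Jun 18 is 12 days after Jun 6; 12 mod 7 = 5, so Wednesday + 5 = Monday.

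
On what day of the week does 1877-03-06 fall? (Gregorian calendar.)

Tuesday

Doomsday rule: the anchor day for the 1800s is Friday. For year 77: 77÷12 = 6 r 5, and 5÷4 = 1, so 6+5+1 = 12.
Friday + 12 ≡ Wednesday — that's 1877's doomsday.
In March the doomsday date is Mar 14.
Mar 6 is 8 days before Mar 14; 8 mod 7 = 1, so Wednesday − 1 = Tuesday.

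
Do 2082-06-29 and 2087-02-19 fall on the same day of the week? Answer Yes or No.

No

From Jun 29, 2082 to Feb 19, 2087 is 1696 days.
1696 mod 7 = 2, so they are different weekdays.
(Jun 29, 2082 is a Monday; Feb 19, 2087 is a Wednesday.)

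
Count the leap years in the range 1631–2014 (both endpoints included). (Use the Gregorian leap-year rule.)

93

Multiples of 4 in [1631,2014]: 96.
Of those, multiples of 100: 4 (not leap unless ÷400).
Multiples of 400: 1.
Leap years = 96 − 4 + 1 = 93.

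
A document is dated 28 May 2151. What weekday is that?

Friday

Doomsday rule: the anchor day for the 2100s is Sunday. For year 51: 51÷12 = 4 r 3, and 3÷4 = 0, so 4+3+0 = 7.
Sunday + 7 ≡ Sunday — that's 2151's doomsday.
In May the doomsday date is May 9.
May 28 is 19 days after May 9; 19 mod 7 = 5, so Sunday + 5 = Friday.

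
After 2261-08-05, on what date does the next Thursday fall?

August 8, 2261

Aug 5, 2261 is a Monday.
From Monday to the next Thursday is 3 days.
Aug 5, 2261 + 3 = Aug 8, 2261.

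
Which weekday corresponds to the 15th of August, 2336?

Doomsday rule: the anchor day for the 2300s is Wednesday. For year 36: 36÷12 = 3 r 0, and 0÷4 = 0, so 3+0+0 = 3.
Wednesday + 3 ≡ Saturday — that's 2336's doomsday.
In August the doomsday date is Aug 8.
Aug 15 is 7 days after Aug 8; 7 mod 7 = 0, so Saturday + 0 = Saturday.

Saturday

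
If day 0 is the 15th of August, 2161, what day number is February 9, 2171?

3465

Aug 15, 2161 → Aug 15, 2162: 365 days.
Aug 15, 2162 → Aug 15, 2163: 365 days.
Aug 15, 2163 → Aug 15, 2164: 366 days (Feb 29, 2164 is in that span).
Aug 15, 2164 → Aug 15, 2165: 365 days.
Aug 15, 2165 → Aug 15, 2166: 365 days.
Aug 15, 2166 → Aug 15, 2167: 365 days.
Aug 15, 2167 → Aug 15, 2168: 366 days (Feb 29, 2168 is in that span).
Aug 15, 2168 → Aug 15, 2169: 365 days.
Aug 15, 2169 → Aug 15, 2170: 365 days.
Aug 15, 2170 → Sep 15, 2170: 31 days (August has 31).
Sep 15, 2170 → Oct 15, 2170: 30 days (September has 30).
Oct 15, 2170 → Nov 15, 2170: 31 days (October has 31).
Nov 15, 2170 → Dec 15, 2170: 30 days (November has 30).
Dec 15, 2170 → Jan 15, 2171: 31 days (December has 31).
Jan 15, 2171 → Feb 9, 2171: 25 days.
Total: 3465 days.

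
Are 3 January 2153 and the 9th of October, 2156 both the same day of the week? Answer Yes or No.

From Jan 3, 2153 to Oct 9, 2156 is 1375 days.
1375 mod 7 = 3, so they are different weekdays.
(Jan 3, 2153 is a Wednesday; Oct 9, 2156 is a Saturday.)

No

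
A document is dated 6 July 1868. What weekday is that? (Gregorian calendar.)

Monday

Doomsday rule: the anchor day for the 1800s is Friday. For year 68: 68÷12 = 5 r 8, and 8÷4 = 2, so 5+8+2 = 15.
Friday + 15 ≡ Saturday — that's 1868's doomsday.
In July the doomsday date is Jul 11.
Jul 6 is 5 days before Jul 11; 5 mod 7 = 5, so Saturday − 5 = Monday.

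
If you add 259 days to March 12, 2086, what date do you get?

Mar has 31 days: +20 → Apr 1, 2086 (239 left).
Apr has 30 days: +30 → May 1, 2086 (209 left).
May has 31 days: +31 → Jun 1, 2086 (178 left).
Jun has 30 days: +30 → Jul 1, 2086 (148 left).
Jul has 31 days: +31 → Aug 1, 2086 (117 left).
Aug has 31 days: +31 → Sep 1, 2086 (86 left).
Sep has 30 days: +30 → Oct 1, 2086 (56 left).
Oct has 31 days: +31 → Nov 1, 2086 (25 left).
+25 → Nov 26, 2086.

November 26, 2086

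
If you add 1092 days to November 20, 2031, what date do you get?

+366 (one year; includes Feb 29, 2032) → Nov 20, 2032 (726 left).
+365 (one year) → Nov 20, 2033 (361 left).
Nov has 30 days: +11 → Dec 1, 2033 (350 left).
Dec has 31 days: +31 → Jan 1, 2034 (319 left).
Jan has 31 days: +31 → Feb 1, 2034 (288 left).
Feb has 28 days: +28 → Mar 1, 2034 (260 left).
Mar has 31 days: +31 → Apr 1, 2034 (229 left).
Apr has 30 days: +30 → May 1, 2034 (199 left).
May has 31 days: +31 → Jun 1, 2034 (168 left).
Jun has 30 days: +30 → Jul 1, 2034 (138 left).
Jul has 31 days: +31 → Aug 1, 2034 (107 left).
Aug has 31 days: +31 → Sep 1, 2034 (76 left).
Sep has 30 days: +30 → Oct 1, 2034 (46 left).
Oct has 31 days: +31 → Nov 1, 2034 (15 left).
+15 → Nov 16, 2034.

November 16, 2034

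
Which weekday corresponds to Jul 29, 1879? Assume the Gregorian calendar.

Doomsday rule: the anchor day for the 1800s is Friday. For year 79: 79÷12 = 6 r 7, and 7÷4 = 1, so 6+7+1 = 14.
Friday + 14 ≡ Friday — that's 1879's doomsday.
In July the doomsday date is Jul 11.
Jul 29 is 18 days after Jul 11; 18 mod 7 = 4, so Friday + 4 = Tuesday.

Tuesday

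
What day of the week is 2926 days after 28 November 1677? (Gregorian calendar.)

Sunday

Nov 28, 1677 is a Sunday.
2926 mod 7 = 0, so 2926 days after a Sunday is Sunday + 0 = Sunday.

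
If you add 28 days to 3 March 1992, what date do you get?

March 31, 1992

+28 → Mar 31, 1992.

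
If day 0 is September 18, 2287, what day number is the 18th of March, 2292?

1643

Sep 18, 2287 → Sep 18, 2288: 366 days (Feb 29, 2288 is in that span).
Sep 18, 2288 → Sep 18, 2289: 365 days.
Sep 18, 2289 → Sep 18, 2290: 365 days.
Sep 18, 2290 → Sep 18, 2291: 365 days.
Sep 18, 2291 → Oct 18, 2291: 30 days (September has 30).
Oct 18, 2291 → Nov 18, 2291: 31 days (October has 31).
Nov 18, 2291 → Dec 18, 2291: 30 days (November has 30).
Dec 18, 2291 → Jan 18, 2292: 31 days (December has 31).
Jan 18, 2292 → Feb 18, 2292: 31 days (January has 31).
Feb 18, 2292 → Mar 18, 2292: 29 days.
Total: 1643 days.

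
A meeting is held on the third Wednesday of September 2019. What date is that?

September 18, 2019

September 1, 2019 is a Sunday.
The first Wednesday is therefore September 4 (3 days later).
The third Wednesday is 4 + 2×7 = September 18.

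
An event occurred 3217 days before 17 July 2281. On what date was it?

−365 (one year) → Jul 17, 2280 (2852 left).
−366 (one year; includes Feb 29, 2280) → Jul 17, 2279 (2486 left).
−365 (one year) → Jul 17, 2278 (2121 left).
−365 (one year) → Jul 17, 2277 (1756 left).
−365 (one year) → Jul 17, 2276 (1391 left).
−366 (one year; includes Feb 29, 2276) → Jul 17, 2275 (1025 left).
−365 (one year) → Jul 17, 2274 (660 left).
−365 (one year) → Jul 17, 2273 (295 left).
−17 → Jun 30, 2273 (end of Jun, 30 days; 278 left).
−30 → May 31, 2273 (end of May, 31 days; 248 left).
−31 → Apr 30, 2273 (end of Apr, 30 days; 217 left).
−30 → Mar 31, 2273 (end of Mar, 31 days; 187 left).
−31 → Feb 28, 2273 (end of Feb, 28 days; 156 left).
−28 → Jan 31, 2273 (end of Jan, 31 days; 128 left).
−31 → Dec 31, 2272 (end of Dec, 31 days; 97 left).
−31 → Nov 30, 2272 (end of Nov, 30 days; 66 left).
−30 → Oct 31, 2272 (end of Oct, 31 days; 36 left).
−31 → Sep 30, 2272 (end of Sep, 30 days; 5 left).
−5 → Sep 25, 2272.

September 25, 2272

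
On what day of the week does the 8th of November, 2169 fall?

Wednesday

Doomsday rule: the anchor day for the 2100s is Sunday. For year 69: 69÷12 = 5 r 9, and 9÷4 = 2, so 5+9+2 = 16.
Sunday + 16 ≡ Tuesday — that's 2169's doomsday.
In November the doomsday date is Nov 7.
Nov 8 is 1 day after Nov 7; 1 mod 7 = 1, so Tuesday + 1 = Wednesday.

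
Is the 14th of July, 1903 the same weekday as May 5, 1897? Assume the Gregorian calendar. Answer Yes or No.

From May 5, 1897 to Jul 14, 1903 is 2260 days.
2260 mod 7 = 6, so they are different weekdays.
(May 5, 1897 is a Wednesday; Jul 14, 1903 is a Tuesday.)

No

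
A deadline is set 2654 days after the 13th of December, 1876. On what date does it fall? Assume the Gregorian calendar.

March 20, 1884

+365 (one year) → Dec 13, 1877 (2289 left).
+365 (one year) → Dec 13, 1878 (1924 left).
+365 (one year) → Dec 13, 1879 (1559 left).
+366 (one year; includes Feb 29, 1880) → Dec 13, 1880 (1193 left).
+365 (one year) → Dec 13, 1881 (828 left).
+365 (one year) → Dec 13, 1882 (463 left).
+365 (one year) → Dec 13, 1883 (98 left).
Dec has 31 days: +19 → Jan 1, 1884 (79 left).
Jan has 31 days: +31 → Feb 1, 1884 (48 left).
Feb has 29 days: +29 → Mar 1, 1884 (19 left).
+19 → Mar 20, 1884.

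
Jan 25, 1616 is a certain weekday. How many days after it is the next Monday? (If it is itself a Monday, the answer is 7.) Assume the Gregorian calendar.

7

Jan 25, 1616 is a Monday.
From Monday to the next Monday is 7 days.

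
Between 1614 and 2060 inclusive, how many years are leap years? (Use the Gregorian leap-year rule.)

109

Multiples of 4 in [1614,2060]: 112.
Of those, multiples of 100: 4 (not leap unless ÷400).
Multiples of 400: 1.
Leap years = 112 − 4 + 1 = 109.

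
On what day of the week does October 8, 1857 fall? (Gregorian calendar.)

Doomsday rule: the anchor day for the 1800s is Friday. For year 57: 57÷12 = 4 r 9, and 9÷4 = 2, so 4+9+2 = 15.
Friday + 15 ≡ Saturday — that's 1857's doomsday.
In October the doomsday date is Oct 10.
Oct 8 is 2 days before Oct 10; 2 mod 7 = 2, so Saturday − 2 = Thursday.

Thursday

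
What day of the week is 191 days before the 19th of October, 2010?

Sunday

Oct 19, 2010 is a Tuesday.
191 mod 7 = 2, so 191 days before a Tuesday is Tuesday − 2 = Sunday.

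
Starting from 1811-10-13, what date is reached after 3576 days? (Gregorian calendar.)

+366 (one year; includes Feb 29, 1812) → Oct 13, 1812 (3210 left).
+365 (one year) → Oct 13, 1813 (2845 left).
+365 (one year) → Oct 13, 1814 (2480 left).
+365 (one year) → Oct 13, 1815 (2115 left).
+366 (one year; includes Feb 29, 1816) → Oct 13, 1816 (1749 left).
+365 (one year) → Oct 13, 1817 (1384 left).
+365 (one year) → Oct 13, 1818 (1019 left).
+365 (one year) → Oct 13, 1819 (654 left).
+366 (one year; includes Feb 29, 1820) → Oct 13, 1820 (288 left).
Oct has 31 days: +19 → Nov 1, 1820 (269 left).
Nov has 30 days: +30 → Dec 1, 1820 (239 left).
Dec has 31 days: +31 → Jan 1, 1821 (208 left).
Jan has 31 days: +31 → Feb 1, 1821 (177 left).
Feb has 28 days: +28 → Mar 1, 1821 (149 left).
Mar has 31 days: +31 → Apr 1, 1821 (118 left).
Apr has 30 days: +30 → May 1, 1821 (88 left).
May has 31 days: +31 → Jun 1, 1821 (57 left).
Jun has 30 days: +30 → Jul 1, 1821 (27 left).
+27 → Jul 28, 1821.

July 28, 1821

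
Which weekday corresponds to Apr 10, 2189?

Friday

January 1, 2189 is a Thursday.
Jan 1, 2189 → Feb 1, 2189: 31 days (January has 31).
Feb 1, 2189 → Mar 1, 2189: 28 days (February has 28).
Mar 1, 2189 → Apr 1, 2189: 31 days (March has 31).
Apr 1, 2189 → Apr 10, 2189: 9 days.
Total: 99 days.
99 mod 7 = 1, so Thursday + 1 = Friday.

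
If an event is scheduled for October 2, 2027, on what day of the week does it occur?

Doomsday rule: the anchor day for the 2000s is Tuesday. For year 27: 27÷12 = 2 r 3, and 3÷4 = 0, so 2+3+0 = 5.
Tuesday + 5 ≡ Sunday — that's 2027's doomsday.
In October the doomsday date is Oct 10.
Oct 2 is 8 days before Oct 10; 8 mod 7 = 1, so Sunday − 1 = Saturday.

Saturday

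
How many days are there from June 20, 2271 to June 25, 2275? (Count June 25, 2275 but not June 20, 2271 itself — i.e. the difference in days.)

1466

Jun 20, 2271 → Jun 20, 2272: 366 days (Feb 29, 2272 is in that span).
Jun 20, 2272 → Jun 20, 2273: 365 days.
Jun 20, 2273 → Jun 20, 2274: 365 days.
Jun 20, 2274 → Jul 20, 2274: 30 days (June has 30).
Jul 20, 2274 → Aug 20, 2274: 31 days (July has 31).
Aug 20, 2274 → Sep 20, 2274: 31 days (August has 31).
Sep 20, 2274 → Oct 20, 2274: 30 days (September has 30).
Oct 20, 2274 → Nov 20, 2274: 31 days (October has 31).
Nov 20, 2274 → Dec 20, 2274: 30 days (November has 30).
Dec 20, 2274 → Jan 20, 2275: 31 days (December has 31).
Jan 20, 2275 → Feb 20, 2275: 31 days (January has 31).
Feb 20, 2275 → Mar 20, 2275: 28 days (February has 28).
Mar 20, 2275 → Apr 20, 2275: 31 days (March has 31).
Apr 20, 2275 → May 20, 2275: 30 days (April has 30).
May 20, 2275 → Jun 20, 2275: 31 days (May has 31).
Jun 20, 2275 → Jun 25, 2275: 5 days.
Total: 1466 days.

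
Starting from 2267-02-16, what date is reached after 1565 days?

May 31, 2271

+365 (one year) → Feb 16, 2268 (1200 left).
+366 (one year; includes Feb 29, 2268) → Feb 16, 2269 (834 left).
+365 (one year) → Feb 16, 2270 (469 left).
+365 (one year) → Feb 16, 2271 (104 left).
Feb has 28 days: +13 → Mar 1, 2271 (91 left).
Mar has 31 days: +31 → Apr 1, 2271 (60 left).
Apr has 30 days: +30 → May 1, 2271 (30 left).
+30 → May 31, 2271.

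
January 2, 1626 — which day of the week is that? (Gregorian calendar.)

Doomsday rule: the anchor day for the 1600s is Tuesday. For year 26: 26÷12 = 2 r 2, and 2÷4 = 0, so 2+2+0 = 4.
Tuesday + 4 ≡ Saturday — that's 1626's doomsday.
In January the doomsday date is Jan 3 (1626 is not a leap year).
Jan 2 is 1 day before Jan 3; 1 mod 7 = 1, so Saturday − 1 = Friday.

Friday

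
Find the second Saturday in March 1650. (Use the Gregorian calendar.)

March 1, 1650 is a Tuesday.
The first Saturday is therefore March 5 (4 days later).
The second Saturday is 5 + 1×7 = March 12.

March 12, 1650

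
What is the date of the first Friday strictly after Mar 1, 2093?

March 6, 2093

Mar 1, 2093 is a Sunday.
From Sunday to the next Friday is 5 days.
Mar 1, 2093 + 5 = Mar 6, 2093.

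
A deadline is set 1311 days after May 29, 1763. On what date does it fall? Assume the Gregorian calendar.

+366 (one year; includes Feb 29, 1764) → May 29, 1764 (945 left).
+365 (one year) → May 29, 1765 (580 left).
+365 (one year) → May 29, 1766 (215 left).
May has 31 days: +3 → Jun 1, 1766 (212 left).
Jun has 30 days: +30 → Jul 1, 1766 (182 left).
Jul has 31 days: +31 → Aug 1, 1766 (151 left).
Aug has 31 days: +31 → Sep 1, 1766 (120 left).
Sep has 30 days: +30 → Oct 1, 1766 (90 left).
Oct has 31 days: +31 → Nov 1, 1766 (59 left).
Nov has 30 days: +30 → Dec 1, 1766 (29 left).
+29 → Dec 30, 1766.

December 30, 1766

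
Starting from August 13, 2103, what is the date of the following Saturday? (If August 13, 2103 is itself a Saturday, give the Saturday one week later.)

August 18, 2103

Aug 13, 2103 is a Monday.
From Monday to the next Saturday is 5 days.
Aug 13, 2103 + 5 = Aug 18, 2103.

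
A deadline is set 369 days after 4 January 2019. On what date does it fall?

January 8, 2020

Jan has 31 days: +28 → Feb 1, 2019 (341 left).
Feb has 28 days: +28 → Mar 1, 2019 (313 left).
Mar has 31 days: +31 → Apr 1, 2019 (282 left).
Apr has 30 days: +30 → May 1, 2019 (252 left).
May has 31 days: +31 → Jun 1, 2019 (221 left).
Jun has 30 days: +30 → Jul 1, 2019 (191 left).
Jul has 31 days: +31 → Aug 1, 2019 (160 left).
Aug has 31 days: +31 → Sep 1, 2019 (129 left).
Sep has 30 days: +30 → Oct 1, 2019 (99 left).
Oct has 31 days: +31 → Nov 1, 2019 (68 left).
Nov has 30 days: +30 → Dec 1, 2019 (38 left).
Dec has 31 days: +31 → Jan 1, 2020 (7 left).
+7 → Jan 8, 2020.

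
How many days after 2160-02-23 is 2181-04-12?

7719

Feb 23, 2160 → Feb 23, 2161: 366 days (Feb 29, 2160 is in that span).
Feb 23, 2161 → Feb 23, 2162: 365 days.
Feb 23, 2162 → Feb 23, 2163: 365 days.
Feb 23, 2163 → Feb 23, 2164: 365 days.
Feb 23, 2164 → Feb 23, 2165: 366 days (Feb 29, 2164 is in that span).
Feb 23, 2165 → Feb 23, 2166: 365 days.
Feb 23, 2166 → Feb 23, 2167: 365 days.
Feb 23, 2167 → Feb 23, 2168: 365 days.
Feb 23, 2168 → Feb 23, 2169: 366 days (Feb 29, 2168 is in that span).
Feb 23, 2169 → Feb 23, 2170: 365 days.
Feb 23, 2170 → Feb 23, 2171: 365 days.
Feb 23, 2171 → Feb 23, 2172: 365 days.
Feb 23, 2172 → Feb 23, 2173: 366 days (Feb 29, 2172 is in that span).
Feb 23, 2173 → Feb 23, 2174: 365 days.
Feb 23, 2174 → Feb 23, 2175: 365 days.
Feb 23, 2175 → Feb 23, 2176: 365 days.
Feb 23, 2176 → Feb 23, 2177: 366 days (Feb 29, 2176 is in that span).
Feb 23, 2177 → Feb 23, 2178: 365 days.
Feb 23, 2178 → Feb 23, 2179: 365 days.
Feb 23, 2179 → Feb 23, 2180: 365 days.
Feb 23, 2180 → Feb 23, 2181: 366 days (Feb 29, 2180 is in that span).
Feb 23, 2181 → Mar 23, 2181: 28 days (February has 28).
Mar 23, 2181 → Apr 12, 2181: 20 days.
Total: 7719 days.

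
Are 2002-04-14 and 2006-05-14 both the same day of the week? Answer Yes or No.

Yes

From Apr 14, 2002 to May 14, 2006 is 1491 days.
1491 mod 7 = 0, so they are the same weekday.
(Apr 14, 2002 is a Sunday; May 14, 2006 is a Sunday.)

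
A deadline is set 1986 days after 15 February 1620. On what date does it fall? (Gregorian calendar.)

July 24, 1625

+366 (one year; includes Feb 29, 1620) → Feb 15, 1621 (1620 left).
+365 (one year) → Feb 15, 1622 (1255 left).
+365 (one year) → Feb 15, 1623 (890 left).
+365 (one year) → Feb 15, 1624 (525 left).
+366 (one year; includes Feb 29, 1624) → Feb 15, 1625 (159 left).
Feb has 28 days: +14 → Mar 1, 1625 (145 left).
Mar has 31 days: +31 → Apr 1, 1625 (114 left).
Apr has 30 days: +30 → May 1, 1625 (84 left).
May has 31 days: +31 → Jun 1, 1625 (53 left).
Jun has 30 days: +30 → Jul 1, 1625 (23 left).
+23 → Jul 24, 1625.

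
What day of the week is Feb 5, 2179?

Friday

Doomsday rule: the anchor day for the 2100s is Sunday. For year 79: 79÷12 = 6 r 7, and 7÷4 = 1, so 6+7+1 = 14.
Sunday + 14 ≡ Sunday — that's 2179's doomsday.
In February the doomsday date is Feb 28 (2179 is not a leap year).
Feb 5 is 23 days before Feb 28; 23 mod 7 = 2, so Sunday − 2 = Friday.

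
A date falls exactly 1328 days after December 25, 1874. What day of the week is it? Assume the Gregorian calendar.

Dec 25, 1874 is a Friday.
1328 mod 7 = 5, so 1328 days after a Friday is Friday + 5 = Wednesday.

Wednesday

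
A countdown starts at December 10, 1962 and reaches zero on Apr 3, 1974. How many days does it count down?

4132

Dec 10, 1962 → Dec 10, 1963: 365 days.
Dec 10, 1963 → Dec 10, 1964: 366 days (Feb 29, 1964 is in that span).
Dec 10, 1964 → Dec 10, 1965: 365 days.
Dec 10, 1965 → Dec 10, 1966: 365 days.
Dec 10, 1966 → Dec 10, 1967: 365 days.
Dec 10, 1967 → Dec 10, 1968: 366 days (Feb 29, 1968 is in that span).
Dec 10, 1968 → Dec 10, 1969: 365 days.
Dec 10, 1969 → Dec 10, 1970: 365 days.
Dec 10, 1970 → Dec 10, 1971: 365 days.
Dec 10, 1971 → Dec 10, 1972: 366 days (Feb 29, 1972 is in that span).
Dec 10, 1972 → Dec 10, 1973: 365 days.
Dec 10, 1973 → Jan 10, 1974: 31 days (December has 31).
Jan 10, 1974 → Feb 10, 1974: 31 days (January has 31).
Feb 10, 1974 → Mar 10, 1974: 28 days (February has 28).
Mar 10, 1974 → Apr 3, 1974: 24 days.
Total: 4132 days.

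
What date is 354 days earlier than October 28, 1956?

November 9, 1955

−28 → Sep 30, 1956 (end of Sep, 30 days; 326 left).
−30 → Aug 31, 1956 (end of Aug, 31 days; 296 left).
−31 → Jul 31, 1956 (end of Jul, 31 days; 265 left).
−31 → Jun 30, 1956 (end of Jun, 30 days; 234 left).
−30 → May 31, 1956 (end of May, 31 days; 204 left).
−31 → Apr 30, 1956 (end of Apr, 30 days; 173 left).
−30 → Mar 31, 1956 (end of Mar, 31 days; 143 left).
−31 → Feb 29, 1956 (end of Feb, 29 days; 112 left).
−29 → Jan 31, 1956 (end of Jan, 31 days; 83 left).
−31 → Dec 31, 1955 (end of Dec, 31 days; 52 left).
−31 → Nov 30, 1955 (end of Nov, 30 days; 21 left).
−21 → Nov 9, 1955.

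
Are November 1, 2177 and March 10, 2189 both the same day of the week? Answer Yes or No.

From Nov 1, 2177 to Mar 10, 2189 is 4147 days.
4147 mod 7 = 3, so they are different weekdays.
(Nov 1, 2177 is a Saturday; Mar 10, 2189 is a Tuesday.)

No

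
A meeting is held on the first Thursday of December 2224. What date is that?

December 1, 2224 is a Wednesday.
The first Thursday is therefore December 2 (1 days later).

December 2, 2224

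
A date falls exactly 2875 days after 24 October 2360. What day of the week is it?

Oct 24, 2360 is a Monday.
2875 mod 7 = 5, so 2875 days after a Monday is Monday + 5 = Saturday.

Saturday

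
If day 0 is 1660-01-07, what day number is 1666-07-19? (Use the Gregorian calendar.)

Jan 7, 1660 → Jan 7, 1661: 366 days (Feb 29, 1660 is in that span).
Jan 7, 1661 → Jan 7, 1662: 365 days.
Jan 7, 1662 → Jan 7, 1663: 365 days.
Jan 7, 1663 → Jan 7, 1664: 365 days.
Jan 7, 1664 → Jan 7, 1665: 366 days (Feb 29, 1664 is in that span).
Jan 7, 1665 → Jan 7, 1666: 365 days.
Jan 7, 1666 → Feb 7, 1666: 31 days (January has 31).
Feb 7, 1666 → Mar 7, 1666: 28 days (February has 28).
Mar 7, 1666 → Apr 7, 1666: 31 days (March has 31).
Apr 7, 1666 → May 7, 1666: 30 days (April has 30).
May 7, 1666 → Jun 7, 1666: 31 days (May has 31).
Jun 7, 1666 → Jul 7, 1666: 30 days (June has 30).
Jul 7, 1666 → Jul 19, 1666: 12 days.
Total: 2385 days.

2385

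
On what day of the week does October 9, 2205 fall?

Doomsday rule: the anchor day for the 2200s is Friday. For year 05: 5÷12 = 0 r 5, and 5÷4 = 1, so 0+5+1 = 6.
Friday + 6 ≡ Thursday — that's 2205's doomsday.
In October the doomsday date is Oct 10.
Oct 9 is 1 day before Oct 10; 1 mod 7 = 1, so Thursday − 1 = Wednesday.

Wednesday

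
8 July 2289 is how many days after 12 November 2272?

6082

Nov 12, 2272 → Nov 12, 2273: 365 days.
Nov 12, 2273 → Nov 12, 2274: 365 days.
Nov 12, 2274 → Nov 12, 2275: 365 days.
Nov 12, 2275 → Nov 12, 2276: 366 days (Feb 29, 2276 is in that span).
Nov 12, 2276 → Nov 12, 2277: 365 days.
Nov 12, 2277 → Nov 12, 2278: 365 days.
Nov 12, 2278 → Nov 12, 2279: 365 days.
Nov 12, 2279 → Nov 12, 2280: 366 days (Feb 29, 2280 is in that span).
Nov 12, 2280 → Nov 12, 2281: 365 days.
Nov 12, 2281 → Nov 12, 2282: 365 days.
Nov 12, 2282 → Nov 12, 2283: 365 days.
Nov 12, 2283 → Nov 12, 2284: 366 days (Feb 29, 2284 is in that span).
Nov 12, 2284 → Nov 12, 2285: 365 days.
Nov 12, 2285 → Nov 12, 2286: 365 days.
Nov 12, 2286 → Nov 12, 2287: 365 days.
Nov 12, 2287 → Nov 12, 2288: 366 days (Feb 29, 2288 is in that span).
Nov 12, 2288 → Dec 12, 2288: 30 days (November has 30).
Dec 12, 2288 → Jan 12, 2289: 31 days (December has 31).
Jan 12, 2289 → Feb 12, 2289: 31 days (January has 31).
Feb 12, 2289 → Mar 12, 2289: 28 days (February has 28).
Mar 12, 2289 → Apr 12, 2289: 31 days (March has 31).
Apr 12, 2289 → May 12, 2289: 30 days (April has 30).
May 12, 2289 → Jun 12, 2289: 31 days (May has 31).
Jun 12, 2289 → Jul 8, 2289: 26 days.
Total: 6082 days.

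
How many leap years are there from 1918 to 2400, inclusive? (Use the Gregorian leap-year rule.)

Multiples of 4 in [1918,2400]: 121.
Of those, multiples of 100: 5 (not leap unless ÷400).
Multiples of 400: 2.
Leap years = 121 − 5 + 2 = 118.

118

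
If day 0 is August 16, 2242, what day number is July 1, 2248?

Aug 16, 2242 → Aug 16, 2243: 365 days.
Aug 16, 2243 → Aug 16, 2244: 366 days (Feb 29, 2244 is in that span).
Aug 16, 2244 → Aug 16, 2245: 365 days.
Aug 16, 2245 → Aug 16, 2246: 365 days.
Aug 16, 2246 → Aug 16, 2247: 365 days.
Aug 16, 2247 → Sep 16, 2247: 31 days (August has 31).
Sep 16, 2247 → Oct 16, 2247: 30 days (September has 30).
Oct 16, 2247 → Nov 16, 2247: 31 days (October has 31).
Nov 16, 2247 → Dec 16, 2247: 30 days (November has 30).
Dec 16, 2247 → Jan 16, 2248: 31 days (December has 31).
Jan 16, 2248 → Feb 16, 2248: 31 days (January has 31).
Feb 16, 2248 → Mar 16, 2248: 29 days (February has 29).
Mar 16, 2248 → Apr 16, 2248: 31 days (March has 31).
Apr 16, 2248 → May 16, 2248: 30 days (April has 30).
May 16, 2248 → Jun 16, 2248: 31 days (May has 31).
Jun 16, 2248 → Jul 1, 2248: 15 days.
Total: 2146 days.

2146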